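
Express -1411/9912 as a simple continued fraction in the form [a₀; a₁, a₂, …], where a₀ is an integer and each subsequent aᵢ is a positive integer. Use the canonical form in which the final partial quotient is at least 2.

[-1; 1, 6, 40, 3, 5, 2]

⌊-1411/9912⌋ = -1, remainder 8501
⌊9912/8501⌋ = 1, remainder 1411
⌊8501/1411⌋ = 6, remainder 35
⌊1411/35⌋ = 40, remainder 11
⌊35/11⌋ = 3, remainder 2
⌊11/2⌋ = 5, remainder 1
⌊2/1⌋ = 2, remainder 0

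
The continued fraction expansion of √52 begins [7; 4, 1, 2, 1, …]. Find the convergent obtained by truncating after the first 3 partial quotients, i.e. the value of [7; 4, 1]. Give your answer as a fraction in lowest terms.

36/5

Build up convergents one term at a time:
a_0 = 7: 7/1
a_1 = 4: 29/4
a_2 = 1: 36/5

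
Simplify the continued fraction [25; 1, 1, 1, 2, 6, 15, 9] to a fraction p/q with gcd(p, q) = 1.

Start with 9.
15 + 1/(9/1) = 15 + 1/9 = 136/9
6 + 1/(136/9) = 6 + 9/136 = 825/136
2 + 1/(825/136) = 2 + 136/825 = 1786/825
1 + 1/(1786/825) = 1 + 825/1786 = 2611/1786
1 + 1/(2611/1786) = 1 + 1786/2611 = 4397/2611
1 + 1/(4397/2611) = 1 + 2611/4397 = 7008/4397
25 + 1/(7008/4397) = 25 + 4397/7008 = 179597/7008

179597/7008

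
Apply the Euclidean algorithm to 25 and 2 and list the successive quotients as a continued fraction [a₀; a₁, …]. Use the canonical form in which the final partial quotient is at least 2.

[12; 2]

25 ÷ 2 → quotient 12, remainder 1
2 ÷ 1 → quotient 2, remainder 0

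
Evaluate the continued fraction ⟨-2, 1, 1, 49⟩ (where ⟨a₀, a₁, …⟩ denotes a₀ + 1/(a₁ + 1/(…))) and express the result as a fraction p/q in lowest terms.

Start with 49.
1 + 1/(49/1) = 1 + 1/49 = 50/49
1 + 1/(50/49) = 1 + 49/50 = 99/50
-2 + 1/(99/50) = -2 + 50/99 = -148/99

-148/99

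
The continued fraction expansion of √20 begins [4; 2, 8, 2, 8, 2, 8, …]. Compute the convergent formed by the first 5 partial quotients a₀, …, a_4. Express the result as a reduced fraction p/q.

1364/305

Use the convergent recurrence hₖ = aₖ·hₖ₋₁ + hₖ₋₂ (and likewise for the denominators kₖ):
a_0 = 4: 4/1
a_1 = 2: 9/2
a_2 = 8: 76/17
a_3 = 2: 161/36
a_4 = 8: 1364/305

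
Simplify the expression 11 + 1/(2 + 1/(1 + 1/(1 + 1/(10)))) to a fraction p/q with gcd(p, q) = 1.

604/53

Collapse the nested fraction from the inside out:
Start with 10.
1 + 1/(10/1) = 1 + 1/10 = 11/10
1 + 1/(11/10) = 1 + 10/11 = 21/11
2 + 1/(21/11) = 2 + 11/21 = 53/21
11 + 1/(53/21) = 11 + 21/53 = 604/53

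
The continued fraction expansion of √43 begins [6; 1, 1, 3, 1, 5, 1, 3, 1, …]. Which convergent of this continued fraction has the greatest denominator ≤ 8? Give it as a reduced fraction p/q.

46/7

a_0 = 6: 6/1  (≤ bound)
a_1 = 1: 7/1  (≤ bound)
a_2 = 1: 13/2  (≤ bound)
a_3 = 3: 46/7  (≤ bound)
a_4 = 1: 59/9  (> 8, stop)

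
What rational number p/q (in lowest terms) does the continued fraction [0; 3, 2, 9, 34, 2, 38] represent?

Start with 38.
2 + 1/(38/1) = 2 + 1/38 = 77/38
34 + 1/(77/38) = 34 + 38/77 = 2656/77
9 + 1/(2656/77) = 9 + 77/2656 = 23981/2656
2 + 1/(23981/2656) = 2 + 2656/23981 = 50618/23981
3 + 1/(50618/23981) = 3 + 23981/50618 = 175835/50618
0 + 1/(175835/50618) = 0 + 50618/175835 = 50618/175835

50618/175835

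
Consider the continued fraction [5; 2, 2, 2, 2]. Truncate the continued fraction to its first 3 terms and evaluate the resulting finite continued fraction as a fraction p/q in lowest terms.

27/5

Work from the innermost term outward:
Start with 2.
2 + 1/(2/1) = 2 + 1/2 = 5/2
5 + 1/(5/2) = 5 + 2/5 = 27/5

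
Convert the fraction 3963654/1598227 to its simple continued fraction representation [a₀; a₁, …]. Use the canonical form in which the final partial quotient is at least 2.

3963654 ÷ 1598227 → quotient 2, remainder 767200
1598227 ÷ 767200 → quotient 2, remainder 63827
767200 ÷ 63827 → quotient 12, remainder 1276
63827 ÷ 1276 → quotient 50, remainder 27
1276 ÷ 27 → quotient 47, remainder 7
27 ÷ 7 → quotient 3, remainder 6
7 ÷ 6 → quotient 1, remainder 1
6 ÷ 1 → quotient 6, remainder 0

[2; 2, 12, 50, 47, 3, 1, 6]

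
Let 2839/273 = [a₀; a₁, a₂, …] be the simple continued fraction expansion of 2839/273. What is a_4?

54

Run the Euclidean algorithm, recording each quotient:
2839 = 10·273 + 109, so a_0 = 10
273 = 2·109 + 55, so a_1 = 2
109 = 1·55 + 54, so a_2 = 1
55 = 1·54 + 1, so a_3 = 1
54 = 54·1 + 0, so a_4 = 54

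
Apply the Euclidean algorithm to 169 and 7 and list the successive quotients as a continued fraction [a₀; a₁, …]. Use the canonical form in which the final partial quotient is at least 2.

[24; 7]

169 = 24·7 + 1, so a_0 = 24
7 = 7·1 + 0, so a_1 = 7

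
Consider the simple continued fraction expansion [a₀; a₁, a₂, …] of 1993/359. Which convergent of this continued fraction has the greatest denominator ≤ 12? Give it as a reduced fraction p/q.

List convergents until the denominator exceeds the bound:
a_0 = 5: 5/1  (≤ bound)
a_1 = 1: 6/1  (≤ bound)
a_2 = 1: 11/2  (≤ bound)
a_3 = 4: 50/9  (≤ bound)
a_4 = 2: 111/20  (> 12, stop)

50/9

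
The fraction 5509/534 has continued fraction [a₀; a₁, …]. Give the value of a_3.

5509 ÷ 534 → quotient 10, remainder 169
534 ÷ 169 → quotient 3, remainder 27
169 ÷ 27 → quotient 6, remainder 7
27 ÷ 7 → quotient 3, remainder 6

3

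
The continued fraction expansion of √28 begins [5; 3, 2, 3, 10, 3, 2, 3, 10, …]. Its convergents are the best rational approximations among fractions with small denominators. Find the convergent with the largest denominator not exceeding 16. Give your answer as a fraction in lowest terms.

37/7

List convergents until the denominator exceeds the bound:
a_0 = 5: 5/1  (≤ bound)
a_1 = 3: 16/3  (≤ bound)
a_2 = 2: 37/7  (≤ bound)
a_3 = 3: 127/24  (> 16, stop)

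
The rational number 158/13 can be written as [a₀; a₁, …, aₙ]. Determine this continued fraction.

158 = 12·13 + 2, so a_0 = 12
13 = 6·2 + 1, so a_1 = 6
2 = 2·1 + 0, so a_2 = 2

[12; 6, 2]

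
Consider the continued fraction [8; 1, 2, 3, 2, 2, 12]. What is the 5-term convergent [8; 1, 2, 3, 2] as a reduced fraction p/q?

Start with 2.
3 + 1/(2/1) = 3 + 1/2 = 7/2
2 + 1/(7/2) = 2 + 2/7 = 16/7
1 + 1/(16/7) = 1 + 7/16 = 23/16
8 + 1/(23/16) = 8 + 16/23 = 200/23

200/23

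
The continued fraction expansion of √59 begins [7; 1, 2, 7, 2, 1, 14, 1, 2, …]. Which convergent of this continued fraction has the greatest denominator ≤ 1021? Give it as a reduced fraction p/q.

7781/1013

List convergents until the denominator exceeds the bound:
a_0 = 7: 7/1  (≤ bound)
a_1 = 1: 8/1  (≤ bound)
a_2 = 2: 23/3  (≤ bound)
a_3 = 7: 169/22  (≤ bound)
a_4 = 2: 361/47  (≤ bound)
a_5 = 1: 530/69  (≤ bound)
a_6 = 14: 7781/1013  (≤ bound)
a_7 = 1: 8311/1082  (> 1021, stop)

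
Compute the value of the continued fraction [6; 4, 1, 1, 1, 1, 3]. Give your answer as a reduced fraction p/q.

516/83

a_0 = 6: 6/1
a_1 = 4: 25/4
a_2 = 1: 31/5
a_3 = 1: 56/9
a_4 = 1: 87/14
a_5 = 1: 143/23
a_6 = 3: 516/83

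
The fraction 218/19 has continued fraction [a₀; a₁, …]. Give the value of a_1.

Repeatedly divide and take the remainder:
⌊218/19⌋ = 11, remainder 9
⌊19/9⌋ = 2, remainder 1

2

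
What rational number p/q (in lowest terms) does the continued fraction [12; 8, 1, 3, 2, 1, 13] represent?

18910/1561

Collapse the nested fraction from the inside out:
Start with 13.
1 + 1/(13/1) = 1 + 1/13 = 14/13
2 + 1/(14/13) = 2 + 13/14 = 41/14
3 + 1/(41/14) = 3 + 14/41 = 137/41
1 + 1/(137/41) = 1 + 41/137 = 178/137
8 + 1/(178/137) = 8 + 137/178 = 1561/178
12 + 1/(1561/178) = 12 + 178/1561 = 18910/1561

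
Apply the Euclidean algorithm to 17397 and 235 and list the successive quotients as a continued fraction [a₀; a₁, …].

⌊17397/235⌋ = 74, remainder 7
⌊235/7⌋ = 33, remainder 4
⌊7/4⌋ = 1, remainder 3
⌊4/3⌋ = 1, remainder 1
⌊3/1⌋ = 3, remainder 0

[74; 33, 1, 1, 3]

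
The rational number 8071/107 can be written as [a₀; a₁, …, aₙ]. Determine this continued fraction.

[75; 2, 3, 15]

⌊8071/107⌋ = 75, remainder 46
⌊107/46⌋ = 2, remainder 15
⌊46/15⌋ = 3, remainder 1
⌊15/1⌋ = 15, remainder 0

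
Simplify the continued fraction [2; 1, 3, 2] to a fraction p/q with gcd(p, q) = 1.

25/9

Compute successive convergents:
a_0 = 2: 2/1
a_1 = 1: 3/1
a_2 = 3: 11/4
a_3 = 2: 25/9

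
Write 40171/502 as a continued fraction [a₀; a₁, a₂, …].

[80; 45, 1, 1, 1, 3]

⌊40171/502⌋ = 80, remainder 11
⌊502/11⌋ = 45, remainder 7
⌊11/7⌋ = 1, remainder 4
⌊7/4⌋ = 1, remainder 3
⌊4/3⌋ = 1, remainder 1
⌊3/1⌋ = 3, remainder 0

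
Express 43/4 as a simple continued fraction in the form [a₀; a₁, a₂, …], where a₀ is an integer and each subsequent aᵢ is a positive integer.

[10; 1, 3]

Apply division with remainder until the remainder is 0:
43 = 10·4 + 3, so a_0 = 10
4 = 1·3 + 1, so a_1 = 1
3 = 3·1 + 0, so a_2 = 3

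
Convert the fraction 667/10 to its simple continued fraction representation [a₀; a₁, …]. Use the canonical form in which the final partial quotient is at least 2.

[66; 1, 2, 3]

⌊667/10⌋ = 66, remainder 7
⌊10/7⌋ = 1, remainder 3
⌊7/3⌋ = 2, remainder 1
⌊3/1⌋ = 3, remainder 0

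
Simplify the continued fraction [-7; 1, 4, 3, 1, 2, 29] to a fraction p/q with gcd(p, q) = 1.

-10541/1703

Build up convergents one term at a time:
a_0 = -7: -7/1
a_1 = 1: -6/1
a_2 = 4: -31/5
a_3 = 3: -99/16
a_4 = 1: -130/21
a_5 = 2: -359/58
a_6 = 29: -10541/1703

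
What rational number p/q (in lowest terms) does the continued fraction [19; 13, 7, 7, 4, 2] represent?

116307/6097

Collapse the nested fraction from the inside out:
Start with 2.
4 + 1/(2/1) = 4 + 1/2 = 9/2
7 + 1/(9/2) = 7 + 2/9 = 65/9
7 + 1/(65/9) = 7 + 9/65 = 464/65
13 + 1/(464/65) = 13 + 65/464 = 6097/464
19 + 1/(6097/464) = 19 + 464/6097 = 116307/6097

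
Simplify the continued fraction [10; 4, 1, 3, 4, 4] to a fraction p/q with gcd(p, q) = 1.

3502/343

Build up convergents one term at a time:
a_0 = 10: 10/1
a_1 = 4: 41/4
a_2 = 1: 51/5
a_3 = 3: 194/19
a_4 = 4: 827/81
a_5 = 4: 3502/343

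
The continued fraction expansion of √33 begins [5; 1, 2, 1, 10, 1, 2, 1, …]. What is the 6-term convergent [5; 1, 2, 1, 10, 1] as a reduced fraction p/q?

Start with 1.
10 + 1/(1/1) = 10 + 1/1 = 11/1
1 + 1/(11/1) = 1 + 1/11 = 12/11
2 + 1/(12/11) = 2 + 11/12 = 35/12
1 + 1/(35/12) = 1 + 12/35 = 47/35
5 + 1/(47/35) = 5 + 35/47 = 270/47

270/47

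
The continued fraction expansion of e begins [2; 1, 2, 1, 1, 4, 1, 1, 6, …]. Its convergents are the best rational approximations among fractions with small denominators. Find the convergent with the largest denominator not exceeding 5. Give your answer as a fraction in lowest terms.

11/4

List convergents until the denominator exceeds the bound:
a_0 = 2: 2/1  (≤ bound)
a_1 = 1: 3/1  (≤ bound)
a_2 = 2: 8/3  (≤ bound)
a_3 = 1: 11/4  (≤ bound)
a_4 = 1: 19/7  (> 5, stop)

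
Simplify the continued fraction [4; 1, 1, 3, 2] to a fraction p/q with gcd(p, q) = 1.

Build up convergents one term at a time:
a_0 = 4: 4/1
a_1 = 1: 5/1
a_2 = 1: 9/2
a_3 = 3: 32/7
a_4 = 2: 73/16

73/16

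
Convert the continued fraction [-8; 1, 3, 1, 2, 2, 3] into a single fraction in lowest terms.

-815/113

Collapse the nested fraction from the inside out:
Start with 3.
2 + 1/(3/1) = 2 + 1/3 = 7/3
2 + 1/(7/3) = 2 + 3/7 = 17/7
1 + 1/(17/7) = 1 + 7/17 = 24/17
3 + 1/(24/17) = 3 + 17/24 = 89/24
1 + 1/(89/24) = 1 + 24/89 = 113/89
-8 + 1/(113/89) = -8 + 89/113 = -815/113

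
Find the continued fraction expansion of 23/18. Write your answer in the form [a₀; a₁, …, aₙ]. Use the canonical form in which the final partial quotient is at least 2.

[1; 3, 1, 1, 2]

⌊23/18⌋ = 1, remainder 5
⌊18/5⌋ = 3, remainder 3
⌊5/3⌋ = 1, remainder 2
⌊3/2⌋ = 1, remainder 1
⌊2/1⌋ = 2, remainder 0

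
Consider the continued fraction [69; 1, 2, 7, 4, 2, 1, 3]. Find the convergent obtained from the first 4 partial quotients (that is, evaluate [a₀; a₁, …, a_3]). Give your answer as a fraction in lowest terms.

1533/22

Build up convergents one term at a time:
a_0 = 69: 69/1
a_1 = 1: 70/1
a_2 = 2: 209/3
a_3 = 7: 1533/22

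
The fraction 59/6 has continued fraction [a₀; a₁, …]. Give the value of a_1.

Apply division with remainder until the remainder is 0:
59 = 9·6 + 5, so a_0 = 9
6 = 1·5 + 1, so a_1 = 1

1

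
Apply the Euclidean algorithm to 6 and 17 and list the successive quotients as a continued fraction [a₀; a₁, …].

[0; 2, 1, 5]

6 = 0·17 + 6, so a_0 = 0
17 = 2·6 + 5, so a_1 = 2
6 = 1·5 + 1, so a_2 = 1
5 = 5·1 + 0, so a_3 = 5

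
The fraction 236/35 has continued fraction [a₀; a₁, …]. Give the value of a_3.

236 ÷ 35 → quotient 6, remainder 26
35 ÷ 26 → quotient 1, remainder 9
26 ÷ 9 → quotient 2, remainder 8
9 ÷ 8 → quotient 1, remainder 1

1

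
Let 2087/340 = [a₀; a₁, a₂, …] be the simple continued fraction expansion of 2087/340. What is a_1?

7

2087 = 6·340 + 47, so a_0 = 6
340 = 7·47 + 11, so a_1 = 7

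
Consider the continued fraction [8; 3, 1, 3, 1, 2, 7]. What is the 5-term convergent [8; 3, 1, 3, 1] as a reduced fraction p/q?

157/19

a_0 = 8: 8/1
a_1 = 3: 25/3
a_2 = 1: 33/4
a_3 = 3: 124/15
a_4 = 1: 157/19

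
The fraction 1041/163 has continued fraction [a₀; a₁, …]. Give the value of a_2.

1

Apply division with remainder until the remainder is 0:
1041 ÷ 163 → quotient 6, remainder 63
163 ÷ 63 → quotient 2, remainder 37
63 ÷ 37 → quotient 1, remainder 26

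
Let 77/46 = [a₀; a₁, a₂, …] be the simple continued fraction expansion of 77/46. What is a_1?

1

Repeatedly divide and take the remainder:
⌊77/46⌋ = 1, remainder 31
⌊46/31⌋ = 1, remainder 15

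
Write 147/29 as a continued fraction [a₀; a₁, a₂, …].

[5; 14, 2]

147 ÷ 29 → quotient 5, remainder 2
29 ÷ 2 → quotient 14, remainder 1
2 ÷ 1 → quotient 2, remainder 0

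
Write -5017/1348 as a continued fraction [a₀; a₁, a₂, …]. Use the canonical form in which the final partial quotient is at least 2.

-5017 = -4·1348 + 375, so a_0 = -4
1348 = 3·375 + 223, so a_1 = 3
375 = 1·223 + 152, so a_2 = 1
223 = 1·152 + 71, so a_3 = 1
152 = 2·71 + 10, so a_4 = 2
71 = 7·10 + 1, so a_5 = 7
10 = 10·1 + 0, so a_6 = 10

[-4; 3, 1, 1, 2, 7, 10]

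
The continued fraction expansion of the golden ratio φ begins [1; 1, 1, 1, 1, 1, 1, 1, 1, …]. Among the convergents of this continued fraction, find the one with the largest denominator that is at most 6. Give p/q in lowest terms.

a_0 = 1: 1/1  (≤ bound)
a_1 = 1: 2/1  (≤ bound)
a_2 = 1: 3/2  (≤ bound)
a_3 = 1: 5/3  (≤ bound)
a_4 = 1: 8/5  (≤ bound)
a_5 = 1: 13/8  (> 6, stop)

8/5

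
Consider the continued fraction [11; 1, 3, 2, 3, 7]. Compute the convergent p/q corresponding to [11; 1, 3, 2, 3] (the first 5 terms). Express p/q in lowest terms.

365/31

Build up convergents one term at a time:
a_0 = 11: 11/1
a_1 = 1: 12/1
a_2 = 3: 47/4
a_3 = 2: 106/9
a_4 = 3: 365/31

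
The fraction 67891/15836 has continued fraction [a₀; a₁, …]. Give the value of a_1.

67891 ÷ 15836 → quotient 4, remainder 4547
15836 ÷ 4547 → quotient 3, remainder 2195

3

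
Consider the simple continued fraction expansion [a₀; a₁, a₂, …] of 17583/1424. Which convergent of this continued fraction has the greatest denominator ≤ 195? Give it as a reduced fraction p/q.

2309/187

a_0 = 12: 12/1  (≤ bound)
a_1 = 2: 25/2  (≤ bound)
a_2 = 1: 37/3  (≤ bound)
a_3 = 7: 284/23  (≤ bound)
a_4 = 8: 2309/187  (≤ bound)
a_5 = 1: 2593/210  (> 195, stop)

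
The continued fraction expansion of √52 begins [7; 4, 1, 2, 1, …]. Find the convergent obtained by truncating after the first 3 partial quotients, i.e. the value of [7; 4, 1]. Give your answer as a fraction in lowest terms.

Start with 1.
4 + 1/(1/1) = 4 + 1/1 = 5/1
7 + 1/(5/1) = 7 + 1/5 = 36/5

36/5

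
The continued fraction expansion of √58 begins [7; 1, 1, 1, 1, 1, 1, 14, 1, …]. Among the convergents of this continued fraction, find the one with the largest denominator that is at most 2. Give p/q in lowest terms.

List convergents until the denominator exceeds the bound:
a_0 = 7: 7/1  (≤ bound)
a_1 = 1: 8/1  (≤ bound)
a_2 = 1: 15/2  (≤ bound)
a_3 = 1: 23/3  (> 2, stop)

15/2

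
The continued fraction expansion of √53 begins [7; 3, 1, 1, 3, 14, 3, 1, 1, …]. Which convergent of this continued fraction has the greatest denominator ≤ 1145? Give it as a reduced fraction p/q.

a_0 = 7: 7/1  (≤ bound)
a_1 = 3: 22/3  (≤ bound)
a_2 = 1: 29/4  (≤ bound)
a_3 = 1: 51/7  (≤ bound)
a_4 = 3: 182/25  (≤ bound)
a_5 = 14: 2599/357  (≤ bound)
a_6 = 3: 7979/1096  (≤ bound)
a_7 = 1: 10578/1453  (> 1145, stop)

7979/1096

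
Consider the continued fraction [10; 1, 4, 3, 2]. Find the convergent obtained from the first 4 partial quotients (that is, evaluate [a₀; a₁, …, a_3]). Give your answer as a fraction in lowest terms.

Start with 3.
4 + 1/(3/1) = 4 + 1/3 = 13/3
1 + 1/(13/3) = 1 + 3/13 = 16/13
10 + 1/(16/13) = 10 + 13/16 = 173/16

173/16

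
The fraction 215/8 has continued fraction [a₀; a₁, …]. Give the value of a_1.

1

215 = 26·8 + 7, so a_0 = 26
8 = 1·7 + 1, so a_1 = 1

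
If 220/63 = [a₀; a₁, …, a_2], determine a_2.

31

220 ÷ 63 → quotient 3, remainder 31
63 ÷ 31 → quotient 2, remainder 1
31 ÷ 1 → quotient 31, remainder 0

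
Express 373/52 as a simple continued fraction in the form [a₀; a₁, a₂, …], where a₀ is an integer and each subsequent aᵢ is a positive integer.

⌊373/52⌋ = 7, remainder 9
⌊52/9⌋ = 5, remainder 7
⌊9/7⌋ = 1, remainder 2
⌊7/2⌋ = 3, remainder 1
⌊2/1⌋ = 2, remainder 0

[7; 5, 1, 3, 2]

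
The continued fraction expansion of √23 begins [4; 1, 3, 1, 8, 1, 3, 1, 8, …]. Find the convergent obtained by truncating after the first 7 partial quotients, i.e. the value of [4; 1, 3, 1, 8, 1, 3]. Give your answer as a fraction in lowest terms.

916/191

Compute successive convergents:
a_0 = 4: 4/1
a_1 = 1: 5/1
a_2 = 3: 19/4
a_3 = 1: 24/5
a_4 = 8: 211/44
a_5 = 1: 235/49
a_6 = 3: 916/191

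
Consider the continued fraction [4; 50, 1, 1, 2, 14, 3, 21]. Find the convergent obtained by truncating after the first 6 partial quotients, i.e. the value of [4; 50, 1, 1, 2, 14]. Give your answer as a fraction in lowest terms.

14644/3643

Work from the innermost term outward:
Start with 14.
2 + 1/(14/1) = 2 + 1/14 = 29/14
1 + 1/(29/14) = 1 + 14/29 = 43/29
1 + 1/(43/29) = 1 + 29/43 = 72/43
50 + 1/(72/43) = 50 + 43/72 = 3643/72
4 + 1/(3643/72) = 4 + 72/3643 = 14644/3643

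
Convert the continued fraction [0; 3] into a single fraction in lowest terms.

Build up convergents one term at a time:
a_0 = 0: 0/1
a_1 = 3: 1/3

1/3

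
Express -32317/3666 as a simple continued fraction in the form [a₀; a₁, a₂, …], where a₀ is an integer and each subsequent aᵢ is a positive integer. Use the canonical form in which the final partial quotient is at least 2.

[-9; 5, 2, 2, 2, 3, 1, 12]

⌊-32317/3666⌋ = -9, remainder 677
⌊3666/677⌋ = 5, remainder 281
⌊677/281⌋ = 2, remainder 115
⌊281/115⌋ = 2, remainder 51
⌊115/51⌋ = 2, remainder 13
⌊51/13⌋ = 3, remainder 12
⌊13/12⌋ = 1, remainder 1
⌊12/1⌋ = 12, remainder 0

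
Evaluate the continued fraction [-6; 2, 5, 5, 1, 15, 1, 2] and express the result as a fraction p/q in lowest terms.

-18667/3367

Starting at the tail and folding back:
Start with 2.
1 + 1/(2/1) = 1 + 1/2 = 3/2
15 + 1/(3/2) = 15 + 2/3 = 47/3
1 + 1/(47/3) = 1 + 3/47 = 50/47
5 + 1/(50/47) = 5 + 47/50 = 297/50
5 + 1/(297/50) = 5 + 50/297 = 1535/297
2 + 1/(1535/297) = 2 + 297/1535 = 3367/1535
-6 + 1/(3367/1535) = -6 + 1535/3367 = -18667/3367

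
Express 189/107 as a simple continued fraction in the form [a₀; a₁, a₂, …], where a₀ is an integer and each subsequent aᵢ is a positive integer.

Run the Euclidean algorithm, recording each quotient:
189 ÷ 107 → quotient 1, remainder 82
107 ÷ 82 → quotient 1, remainder 25
82 ÷ 25 → quotient 3, remainder 7
25 ÷ 7 → quotient 3, remainder 4
7 ÷ 4 → quotient 1, remainder 3
4 ÷ 3 → quotient 1, remainder 1
3 ÷ 1 → quotient 3, remainder 0

[1; 1, 3, 3, 1, 1, 3]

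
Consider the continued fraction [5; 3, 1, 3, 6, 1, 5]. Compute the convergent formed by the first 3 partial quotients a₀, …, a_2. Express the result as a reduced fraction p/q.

21/4

Starting at the tail and folding back:
Start with 1.
3 + 1/(1/1) = 3 + 1/1 = 4/1
5 + 1/(4/1) = 5 + 1/4 = 21/4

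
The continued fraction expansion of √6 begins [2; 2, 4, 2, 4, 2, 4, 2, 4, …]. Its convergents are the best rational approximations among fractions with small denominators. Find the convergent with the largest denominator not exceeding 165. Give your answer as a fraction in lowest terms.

218/89

List convergents until the denominator exceeds the bound:
a_0 = 2: 2/1  (≤ bound)
a_1 = 2: 5/2  (≤ bound)
a_2 = 4: 22/9  (≤ bound)
a_3 = 2: 49/20  (≤ bound)
a_4 = 4: 218/89  (≤ bound)
a_5 = 2: 485/198  (> 165, stop)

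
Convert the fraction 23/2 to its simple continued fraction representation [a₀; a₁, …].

[11; 2]

23 ÷ 2 → quotient 11, remainder 1
2 ÷ 1 → quotient 2, remainder 0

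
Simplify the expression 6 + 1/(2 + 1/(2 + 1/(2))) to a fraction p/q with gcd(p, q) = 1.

77/12

a_0 = 6: 6/1
a_1 = 2: 13/2
a_2 = 2: 32/5
a_3 = 2: 77/12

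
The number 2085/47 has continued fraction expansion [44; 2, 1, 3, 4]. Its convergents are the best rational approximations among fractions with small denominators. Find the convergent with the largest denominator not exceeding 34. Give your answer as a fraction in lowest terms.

488/11

List convergents until the denominator exceeds the bound:
a_0 = 44: 44/1  (≤ bound)
a_1 = 2: 89/2  (≤ bound)
a_2 = 1: 133/3  (≤ bound)
a_3 = 3: 488/11  (≤ bound)
a_4 = 4: 2085/47  (> 34, stop)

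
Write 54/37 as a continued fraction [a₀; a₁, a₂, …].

[1; 2, 5, 1, 2]

Apply division with remainder until the remainder is 0:
54 ÷ 37 → quotient 1, remainder 17
37 ÷ 17 → quotient 2, remainder 3
17 ÷ 3 → quotient 5, remainder 2
3 ÷ 2 → quotient 1, remainder 1
2 ÷ 1 → quotient 2, remainder 0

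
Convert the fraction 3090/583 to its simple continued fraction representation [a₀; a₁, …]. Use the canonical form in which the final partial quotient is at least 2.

3090 ÷ 583 → quotient 5, remainder 175
583 ÷ 175 → quotient 3, remainder 58
175 ÷ 58 → quotient 3, remainder 1
58 ÷ 1 → quotient 58, remainder 0

[5; 3, 3, 58]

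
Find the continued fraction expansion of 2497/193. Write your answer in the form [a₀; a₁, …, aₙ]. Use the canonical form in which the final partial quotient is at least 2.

[12; 1, 15, 12]

2497 = 12·193 + 181, so a_0 = 12
193 = 1·181 + 12, so a_1 = 1
181 = 15·12 + 1, so a_2 = 15
12 = 12·1 + 0, so a_3 = 12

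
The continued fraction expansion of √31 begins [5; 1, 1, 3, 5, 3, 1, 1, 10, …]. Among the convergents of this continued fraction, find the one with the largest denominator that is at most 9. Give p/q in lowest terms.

39/7

a_0 = 5: 5/1  (≤ bound)
a_1 = 1: 6/1  (≤ bound)
a_2 = 1: 11/2  (≤ bound)
a_3 = 3: 39/7  (≤ bound)
a_4 = 5: 206/37  (> 9, stop)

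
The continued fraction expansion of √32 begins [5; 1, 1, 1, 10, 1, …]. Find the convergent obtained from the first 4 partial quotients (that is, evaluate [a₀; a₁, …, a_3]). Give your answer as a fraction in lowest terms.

Start with 1.
1 + 1/(1/1) = 1 + 1/1 = 2/1
1 + 1/(2/1) = 1 + 1/2 = 3/2
5 + 1/(3/2) = 5 + 2/3 = 17/3

17/3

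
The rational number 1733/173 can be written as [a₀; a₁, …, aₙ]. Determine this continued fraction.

[10; 57, 1, 2]

Run the Euclidean algorithm, recording each quotient:
1733 = 10·173 + 3, so a_0 = 10
173 = 57·3 + 2, so a_1 = 57
3 = 1·2 + 1, so a_2 = 1
2 = 2·1 + 0, so a_3 = 2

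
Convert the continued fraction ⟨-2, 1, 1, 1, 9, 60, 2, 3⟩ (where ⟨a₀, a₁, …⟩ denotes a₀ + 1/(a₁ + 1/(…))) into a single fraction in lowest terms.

Starting at the tail and folding back:
Start with 3.
2 + 1/(3/1) = 2 + 1/3 = 7/3
60 + 1/(7/3) = 60 + 3/7 = 423/7
9 + 1/(423/7) = 9 + 7/423 = 3814/423
1 + 1/(3814/423) = 1 + 423/3814 = 4237/3814
1 + 1/(4237/3814) = 1 + 3814/4237 = 8051/4237
1 + 1/(8051/4237) = 1 + 4237/8051 = 12288/8051
-2 + 1/(12288/8051) = -2 + 8051/12288 = -16525/12288

-16525/12288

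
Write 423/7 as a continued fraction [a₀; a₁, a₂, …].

Apply division with remainder until the remainder is 0:
⌊423/7⌋ = 60, remainder 3
⌊7/3⌋ = 2, remainder 1
⌊3/1⌋ = 3, remainder 0

[60; 2, 3]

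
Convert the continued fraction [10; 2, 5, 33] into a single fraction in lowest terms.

a_0 = 10: 10/1
a_1 = 2: 21/2
a_2 = 5: 115/11
a_3 = 33: 3816/365

3816/365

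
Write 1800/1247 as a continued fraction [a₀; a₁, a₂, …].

Repeatedly divide and take the remainder:
⌊1800/1247⌋ = 1, remainder 553
⌊1247/553⌋ = 2, remainder 141
⌊553/141⌋ = 3, remainder 130
⌊141/130⌋ = 1, remainder 11
⌊130/11⌋ = 11, remainder 9
⌊11/9⌋ = 1, remainder 2
⌊9/2⌋ = 4, remainder 1
⌊2/1⌋ = 2, remainder 0

[1; 2, 3, 1, 11, 1, 4, 2]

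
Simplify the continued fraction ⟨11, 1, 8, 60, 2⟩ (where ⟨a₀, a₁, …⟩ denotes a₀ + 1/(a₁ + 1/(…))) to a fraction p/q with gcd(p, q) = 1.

12971/1091

a_0 = 11: 11/1
a_1 = 1: 12/1
a_2 = 8: 107/9
a_3 = 60: 6432/541
a_4 = 2: 12971/1091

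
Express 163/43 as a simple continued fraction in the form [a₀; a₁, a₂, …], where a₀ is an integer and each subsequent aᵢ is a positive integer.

[3; 1, 3, 1, 3, 2]

163 ÷ 43 → quotient 3, remainder 34
43 ÷ 34 → quotient 1, remainder 9
34 ÷ 9 → quotient 3, remainder 7
9 ÷ 7 → quotient 1, remainder 2
7 ÷ 2 → quotient 3, remainder 1
2 ÷ 1 → quotient 2, remainder 0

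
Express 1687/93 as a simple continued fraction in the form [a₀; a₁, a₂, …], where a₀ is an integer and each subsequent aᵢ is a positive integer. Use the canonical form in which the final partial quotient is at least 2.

[18; 7, 6, 2]

Apply division with remainder until the remainder is 0:
1687 = 18·93 + 13, so a_0 = 18
93 = 7·13 + 2, so a_1 = 7
13 = 6·2 + 1, so a_2 = 6
2 = 2·1 + 0, so a_3 = 2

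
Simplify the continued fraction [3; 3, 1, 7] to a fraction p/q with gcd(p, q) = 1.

Start with 7.
1 + 1/(7/1) = 1 + 1/7 = 8/7
3 + 1/(8/7) = 3 + 7/8 = 31/8
3 + 1/(31/8) = 3 + 8/31 = 101/31

101/31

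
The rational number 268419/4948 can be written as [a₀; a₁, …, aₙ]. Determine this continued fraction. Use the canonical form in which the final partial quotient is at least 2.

[54; 4, 30, 1, 2, 13]

⌊268419/4948⌋ = 54, remainder 1227
⌊4948/1227⌋ = 4, remainder 40
⌊1227/40⌋ = 30, remainder 27
⌊40/27⌋ = 1, remainder 13
⌊27/13⌋ = 2, remainder 1
⌊13/1⌋ = 13, remainder 0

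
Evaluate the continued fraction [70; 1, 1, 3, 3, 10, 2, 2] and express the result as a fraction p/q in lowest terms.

a_0 = 70: 70/1
a_1 = 1: 71/1
a_2 = 1: 141/2
a_3 = 3: 494/7
a_4 = 3: 1623/23
a_5 = 10: 16724/237
a_6 = 2: 35071/497
a_7 = 2: 86866/1231

86866/1231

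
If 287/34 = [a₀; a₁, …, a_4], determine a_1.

Apply division with remainder until the remainder is 0:
287 = 8·34 + 15, so a_0 = 8
34 = 2·15 + 4, so a_1 = 2

2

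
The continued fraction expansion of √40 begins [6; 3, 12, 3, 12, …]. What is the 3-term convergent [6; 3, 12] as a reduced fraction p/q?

234/37

Start with 12.
3 + 1/(12/1) = 3 + 1/12 = 37/12
6 + 1/(37/12) = 6 + 12/37 = 234/37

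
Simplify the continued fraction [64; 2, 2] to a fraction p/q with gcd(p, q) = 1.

Starting at the tail and folding back:
Start with 2.
2 + 1/(2/1) = 2 + 1/2 = 5/2
64 + 1/(5/2) = 64 + 2/5 = 322/5

322/5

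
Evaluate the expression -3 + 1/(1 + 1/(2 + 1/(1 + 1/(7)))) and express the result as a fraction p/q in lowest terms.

Start with 7.
1 + 1/(7/1) = 1 + 1/7 = 8/7
2 + 1/(8/7) = 2 + 7/8 = 23/8
1 + 1/(23/8) = 1 + 8/23 = 31/23
-3 + 1/(31/23) = -3 + 23/31 = -70/31

-70/31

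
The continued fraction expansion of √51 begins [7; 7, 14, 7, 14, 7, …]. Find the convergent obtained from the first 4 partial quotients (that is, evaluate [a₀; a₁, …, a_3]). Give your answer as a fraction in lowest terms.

4999/700

a_0 = 7: 7/1
a_1 = 7: 50/7
a_2 = 14: 707/99
a_3 = 7: 4999/700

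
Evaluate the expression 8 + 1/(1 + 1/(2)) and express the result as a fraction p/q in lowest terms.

a_0 = 8: 8/1
a_1 = 1: 9/1
a_2 = 2: 26/3

26/3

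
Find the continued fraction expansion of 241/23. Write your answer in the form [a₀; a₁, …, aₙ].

⌊241/23⌋ = 10, remainder 11
⌊23/11⌋ = 2, remainder 1
⌊11/1⌋ = 11, remainder 0

[10; 2, 11]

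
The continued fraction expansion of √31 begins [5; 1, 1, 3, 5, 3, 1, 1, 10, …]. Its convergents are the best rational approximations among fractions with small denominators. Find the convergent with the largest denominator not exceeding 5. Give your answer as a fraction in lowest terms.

11/2

a_0 = 5: 5/1  (≤ bound)
a_1 = 1: 6/1  (≤ bound)
a_2 = 1: 11/2  (≤ bound)
a_3 = 3: 39/7  (> 5, stop)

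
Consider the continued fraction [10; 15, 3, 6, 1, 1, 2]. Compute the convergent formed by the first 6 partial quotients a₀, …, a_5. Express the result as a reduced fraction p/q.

Build up convergents one term at a time:
a_0 = 10: 10/1
a_1 = 15: 151/15
a_2 = 3: 463/46
a_3 = 6: 2929/291
a_4 = 1: 3392/337
a_5 = 1: 6321/628

6321/628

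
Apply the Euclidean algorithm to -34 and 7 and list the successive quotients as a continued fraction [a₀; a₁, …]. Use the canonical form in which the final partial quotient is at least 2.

⌊-34/7⌋ = -5, remainder 1
⌊7/1⌋ = 7, remainder 0

[-5; 7]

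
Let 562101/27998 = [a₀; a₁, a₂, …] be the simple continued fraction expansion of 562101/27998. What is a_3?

562101 ÷ 27998 → quotient 20, remainder 2141
27998 ÷ 2141 → quotient 13, remainder 165
2141 ÷ 165 → quotient 12, remainder 161
165 ÷ 161 → quotient 1, remainder 4

1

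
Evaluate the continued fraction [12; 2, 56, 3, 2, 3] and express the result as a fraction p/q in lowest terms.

34063/2726

Use the convergent recurrence hₖ = aₖ·hₖ₋₁ + hₖ₋₂ (and likewise for the denominators kₖ):
a_0 = 12: 12/1
a_1 = 2: 25/2
a_2 = 56: 1412/113
a_3 = 3: 4261/341
a_4 = 2: 9934/795
a_5 = 3: 34063/2726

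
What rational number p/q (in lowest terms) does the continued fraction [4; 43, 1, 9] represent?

Start with 9.
1 + 1/(9/1) = 1 + 1/9 = 10/9
43 + 1/(10/9) = 43 + 9/10 = 439/10
4 + 1/(439/10) = 4 + 10/439 = 1766/439

1766/439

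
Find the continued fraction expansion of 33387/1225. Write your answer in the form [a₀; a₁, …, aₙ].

[27; 3, 1, 12, 1, 1, 3, 3]

⌊33387/1225⌋ = 27, remainder 312
⌊1225/312⌋ = 3, remainder 289
⌊312/289⌋ = 1, remainder 23
⌊289/23⌋ = 12, remainder 13
⌊23/13⌋ = 1, remainder 10
⌊13/10⌋ = 1, remainder 3
⌊10/3⌋ = 3, remainder 1
⌊3/1⌋ = 3, remainder 0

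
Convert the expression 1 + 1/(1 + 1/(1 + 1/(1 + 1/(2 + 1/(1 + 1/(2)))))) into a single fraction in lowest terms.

Work from the innermost term outward:
Start with 2.
1 + 1/(2/1) = 1 + 1/2 = 3/2
2 + 1/(3/2) = 2 + 2/3 = 8/3
1 + 1/(8/3) = 1 + 3/8 = 11/8
1 + 1/(11/8) = 1 + 8/11 = 19/11
1 + 1/(19/11) = 1 + 11/19 = 30/19
1 + 1/(30/19) = 1 + 19/30 = 49/30

49/30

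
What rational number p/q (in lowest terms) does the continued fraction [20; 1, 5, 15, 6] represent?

a_0 = 20: 20/1
a_1 = 1: 21/1
a_2 = 5: 125/6
a_3 = 15: 1896/91
a_4 = 6: 11501/552

11501/552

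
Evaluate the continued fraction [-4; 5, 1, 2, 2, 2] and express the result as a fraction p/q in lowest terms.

a_0 = -4: -4/1
a_1 = 5: -19/5
a_2 = 1: -23/6
a_3 = 2: -65/17
a_4 = 2: -153/40
a_5 = 2: -371/97

-371/97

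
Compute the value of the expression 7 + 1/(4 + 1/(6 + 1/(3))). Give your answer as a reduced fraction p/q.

572/79

Start with 3.
6 + 1/(3/1) = 6 + 1/3 = 19/3
4 + 1/(19/3) = 4 + 3/19 = 79/19
7 + 1/(79/19) = 7 + 19/79 = 572/79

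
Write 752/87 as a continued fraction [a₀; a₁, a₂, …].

[8; 1, 1, 1, 4, 6]

⌊752/87⌋ = 8, remainder 56
⌊87/56⌋ = 1, remainder 31
⌊56/31⌋ = 1, remainder 25
⌊31/25⌋ = 1, remainder 6
⌊25/6⌋ = 4, remainder 1
⌊6/1⌋ = 6, remainder 0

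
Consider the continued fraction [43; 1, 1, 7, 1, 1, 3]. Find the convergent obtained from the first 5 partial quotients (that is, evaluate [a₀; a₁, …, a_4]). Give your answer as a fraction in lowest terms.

Collapse the nested fraction from the inside out:
Start with 1.
7 + 1/(1/1) = 7 + 1/1 = 8/1
1 + 1/(8/1) = 1 + 1/8 = 9/8
1 + 1/(9/8) = 1 + 8/9 = 17/9
43 + 1/(17/9) = 43 + 9/17 = 740/17

740/17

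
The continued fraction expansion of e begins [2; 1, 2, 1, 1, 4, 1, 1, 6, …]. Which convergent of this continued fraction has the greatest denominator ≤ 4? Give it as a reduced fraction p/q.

a_0 = 2: 2/1  (≤ bound)
a_1 = 1: 3/1  (≤ bound)
a_2 = 2: 8/3  (≤ bound)
a_3 = 1: 11/4  (≤ bound)
a_4 = 1: 19/7  (> 4, stop)

11/4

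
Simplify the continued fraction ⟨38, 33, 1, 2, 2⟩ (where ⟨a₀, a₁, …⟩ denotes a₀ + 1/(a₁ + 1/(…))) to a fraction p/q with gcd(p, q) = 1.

8975/236

a_0 = 38: 38/1
a_1 = 33: 1255/33
a_2 = 1: 1293/34
a_3 = 2: 3841/101
a_4 = 2: 8975/236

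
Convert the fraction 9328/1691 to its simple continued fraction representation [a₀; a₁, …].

Repeatedly divide and take the remainder:
⌊9328/1691⌋ = 5, remainder 873
⌊1691/873⌋ = 1, remainder 818
⌊873/818⌋ = 1, remainder 55
⌊818/55⌋ = 14, remainder 48
⌊55/48⌋ = 1, remainder 7
⌊48/7⌋ = 6, remainder 6
⌊7/6⌋ = 1, remainder 1
⌊6/1⌋ = 6, remainder 0

[5; 1, 1, 14, 1, 6, 1, 6]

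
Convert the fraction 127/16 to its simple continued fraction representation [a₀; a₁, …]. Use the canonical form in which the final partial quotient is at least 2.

[7; 1, 15]

⌊127/16⌋ = 7, remainder 15
⌊16/15⌋ = 1, remainder 1
⌊15/1⌋ = 15, remainder 0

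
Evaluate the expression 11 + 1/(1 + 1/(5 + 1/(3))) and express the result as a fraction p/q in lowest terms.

Collapse the nested fraction from the inside out:
Start with 3.
5 + 1/(3/1) = 5 + 1/3 = 16/3
1 + 1/(16/3) = 1 + 3/16 = 19/16
11 + 1/(19/16) = 11 + 16/19 = 225/19

225/19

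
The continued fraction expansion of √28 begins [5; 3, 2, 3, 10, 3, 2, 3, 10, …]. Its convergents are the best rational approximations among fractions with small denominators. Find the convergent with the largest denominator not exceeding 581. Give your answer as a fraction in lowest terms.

List convergents until the denominator exceeds the bound:
a_0 = 5: 5/1  (≤ bound)
a_1 = 3: 16/3  (≤ bound)
a_2 = 2: 37/7  (≤ bound)
a_3 = 3: 127/24  (≤ bound)
a_4 = 10: 1307/247  (≤ bound)
a_5 = 3: 4048/765  (> 581, stop)

1307/247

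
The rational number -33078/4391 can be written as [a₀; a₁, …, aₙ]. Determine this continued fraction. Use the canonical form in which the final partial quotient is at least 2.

Run the Euclidean algorithm, recording each quotient:
⌊-33078/4391⌋ = -8, remainder 2050
⌊4391/2050⌋ = 2, remainder 291
⌊2050/291⌋ = 7, remainder 13
⌊291/13⌋ = 22, remainder 5
⌊13/5⌋ = 2, remainder 3
⌊5/3⌋ = 1, remainder 2
⌊3/2⌋ = 1, remainder 1
⌊2/1⌋ = 2, remainder 0

[-8; 2, 7, 22, 2, 1, 1, 2]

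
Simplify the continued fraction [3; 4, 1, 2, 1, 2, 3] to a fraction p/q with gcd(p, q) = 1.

562/175

Start with 3.
2 + 1/(3/1) = 2 + 1/3 = 7/3
1 + 1/(7/3) = 1 + 3/7 = 10/7
2 + 1/(10/7) = 2 + 7/10 = 27/10
1 + 1/(27/10) = 1 + 10/27 = 37/27
4 + 1/(37/27) = 4 + 27/37 = 175/37
3 + 1/(175/37) = 3 + 37/175 = 562/175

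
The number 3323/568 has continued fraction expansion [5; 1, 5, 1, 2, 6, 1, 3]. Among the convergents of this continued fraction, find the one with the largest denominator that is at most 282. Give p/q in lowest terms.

860/147

List convergents until the denominator exceeds the bound:
a_0 = 5: 5/1  (≤ bound)
a_1 = 1: 6/1  (≤ bound)
a_2 = 5: 35/6  (≤ bound)
a_3 = 1: 41/7  (≤ bound)
a_4 = 2: 117/20  (≤ bound)
a_5 = 6: 743/127  (≤ bound)
a_6 = 1: 860/147  (≤ bound)
a_7 = 3: 3323/568  (> 282, stop)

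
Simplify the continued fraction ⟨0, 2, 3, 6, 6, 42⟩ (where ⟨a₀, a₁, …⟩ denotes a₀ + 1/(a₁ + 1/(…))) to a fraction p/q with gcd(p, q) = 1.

Use the convergent recurrence hₖ = aₖ·hₖ₋₁ + hₖ₋₂ (and likewise for the denominators kₖ):
a_0 = 0: 0/1
a_1 = 2: 1/2
a_2 = 3: 3/7
a_3 = 6: 19/44
a_4 = 6: 117/271
a_5 = 42: 4933/11426

4933/11426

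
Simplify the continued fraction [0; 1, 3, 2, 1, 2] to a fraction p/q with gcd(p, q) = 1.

27/35

Use the convergent recurrence hₖ = aₖ·hₖ₋₁ + hₖ₋₂ (and likewise for the denominators kₖ):
a_0 = 0: 0/1
a_1 = 1: 1/1
a_2 = 3: 3/4
a_3 = 2: 7/9
a_4 = 1: 10/13
a_5 = 2: 27/35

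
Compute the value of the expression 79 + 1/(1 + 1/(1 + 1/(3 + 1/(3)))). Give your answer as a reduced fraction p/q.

1830/23

a_0 = 79: 79/1
a_1 = 1: 80/1
a_2 = 1: 159/2
a_3 = 3: 557/7
a_4 = 3: 1830/23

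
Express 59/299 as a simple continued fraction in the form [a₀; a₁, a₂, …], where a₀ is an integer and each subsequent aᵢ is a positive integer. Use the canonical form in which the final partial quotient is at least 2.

[0; 5, 14, 1, 3]

Apply division with remainder until the remainder is 0:
59 = 0·299 + 59, so a_0 = 0
299 = 5·59 + 4, so a_1 = 5
59 = 14·4 + 3, so a_2 = 14
4 = 1·3 + 1, so a_3 = 1
3 = 3·1 + 0, so a_4 = 3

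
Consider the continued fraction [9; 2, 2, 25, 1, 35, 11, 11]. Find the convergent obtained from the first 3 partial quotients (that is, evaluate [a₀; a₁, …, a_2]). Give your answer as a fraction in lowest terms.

47/5

Build up convergents one term at a time:
a_0 = 9: 9/1
a_1 = 2: 19/2
a_2 = 2: 47/5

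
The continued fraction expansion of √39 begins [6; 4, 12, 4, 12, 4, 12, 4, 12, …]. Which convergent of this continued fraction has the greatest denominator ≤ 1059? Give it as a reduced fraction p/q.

1249/200

a_0 = 6: 6/1  (≤ bound)
a_1 = 4: 25/4  (≤ bound)
a_2 = 12: 306/49  (≤ bound)
a_3 = 4: 1249/200  (≤ bound)
a_4 = 12: 15294/2449  (> 1059, stop)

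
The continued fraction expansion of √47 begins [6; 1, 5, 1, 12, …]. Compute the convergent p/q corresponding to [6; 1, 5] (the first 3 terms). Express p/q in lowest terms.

a_0 = 6: 6/1
a_1 = 1: 7/1
a_2 = 5: 41/6

41/6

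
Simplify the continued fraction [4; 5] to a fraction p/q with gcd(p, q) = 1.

21/5

Compute successive convergents:
a_0 = 4: 4/1
a_1 = 5: 21/5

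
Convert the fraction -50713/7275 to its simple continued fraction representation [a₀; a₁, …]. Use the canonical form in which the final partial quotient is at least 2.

-50713 = -7·7275 + 212, so a_0 = -7
7275 = 34·212 + 67, so a_1 = 34
212 = 3·67 + 11, so a_2 = 3
67 = 6·11 + 1, so a_3 = 6
11 = 11·1 + 0, so a_4 = 11

[-7; 34, 3, 6, 11]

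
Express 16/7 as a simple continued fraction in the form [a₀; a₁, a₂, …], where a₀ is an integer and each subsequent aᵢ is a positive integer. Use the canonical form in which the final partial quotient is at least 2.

Repeatedly divide and take the remainder:
⌊16/7⌋ = 2, remainder 2
⌊7/2⌋ = 3, remainder 1
⌊2/1⌋ = 2, remainder 0

[2; 3, 2]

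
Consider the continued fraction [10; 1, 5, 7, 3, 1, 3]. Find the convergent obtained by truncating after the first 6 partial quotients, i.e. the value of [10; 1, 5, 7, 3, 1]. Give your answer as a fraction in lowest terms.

1929/178

Build up convergents one term at a time:
a_0 = 10: 10/1
a_1 = 1: 11/1
a_2 = 5: 65/6
a_3 = 7: 466/43
a_4 = 3: 1463/135
a_5 = 1: 1929/178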